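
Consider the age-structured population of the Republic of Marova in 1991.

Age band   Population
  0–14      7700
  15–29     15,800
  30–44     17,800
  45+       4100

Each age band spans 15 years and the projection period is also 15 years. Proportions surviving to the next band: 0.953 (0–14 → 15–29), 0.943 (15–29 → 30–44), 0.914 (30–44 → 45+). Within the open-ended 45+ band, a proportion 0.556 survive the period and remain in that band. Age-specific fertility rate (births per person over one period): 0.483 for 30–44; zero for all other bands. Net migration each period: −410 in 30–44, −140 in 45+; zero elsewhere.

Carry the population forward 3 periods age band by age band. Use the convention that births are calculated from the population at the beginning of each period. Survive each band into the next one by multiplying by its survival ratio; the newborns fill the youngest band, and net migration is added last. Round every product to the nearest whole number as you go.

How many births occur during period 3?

3144

Numbering the groups 1..4 from youngest to oldest:
Period 1:
Births: 17800 × 0.483 = 8597
Group 2: 7700 × 0.953 = 7338
Group 3: 15800 × 0.943 = 14899
Group 4: 17800 × 0.914 + 4100 × 0.556 = 16269 + 2280 = 18549
Net migration: Group 3 − 410 → 14489; Group 4 − 140 → 18409
End of period: [8597, 7338, 14489, 18409]
Period 2:
Births: 14489 × 0.483 = 6998
Group 2: 8597 × 0.953 = 8193
Group 3: 7338 × 0.943 = 6920
Group 4: 14489 × 0.914 + 18409 × 0.556 = 13243 + 10235 = 23478
Net migration: Group 3 − 410 → 6510; Group 4 − 140 → 23338
End of period: [6998, 8193, 6510, 23338]
Period 3:
Births: 6510 × 0.483 = 3144
Group 2: 6998 × 0.953 = 6669
Group 3: 8193 × 0.943 = 7726
Group 4: 6510 × 0.914 + 23338 × 0.556 = 5950 + 12976 = 18926
Net migration: Group 3 − 410 → 7316; Group 4 − 140 → 18786
End of period: [3144, 6669, 7316, 18786]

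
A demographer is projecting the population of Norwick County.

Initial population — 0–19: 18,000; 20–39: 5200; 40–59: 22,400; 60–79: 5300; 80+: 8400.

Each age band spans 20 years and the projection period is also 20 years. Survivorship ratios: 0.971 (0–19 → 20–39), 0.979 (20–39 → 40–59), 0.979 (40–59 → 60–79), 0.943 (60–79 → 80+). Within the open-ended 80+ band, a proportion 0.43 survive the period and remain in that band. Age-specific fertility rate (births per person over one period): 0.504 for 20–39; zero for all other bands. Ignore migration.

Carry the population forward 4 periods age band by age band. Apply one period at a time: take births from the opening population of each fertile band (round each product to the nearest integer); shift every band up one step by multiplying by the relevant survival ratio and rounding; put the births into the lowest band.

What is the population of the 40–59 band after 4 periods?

Period 1:
Births: 5200 × 0.504 = 2621
20–39: 18000 × 0.971 = 17478
40–59: 5200 × 0.979 = 5091
60–79: 22400 × 0.979 = 21930
80+: 5300 × 0.943 + 8400 × 0.43 = 4998 + 3612 = 8610
End of period: [2621, 17478, 5091, 21930, 8610]
Period 2:
Births: 17478 × 0.504 = 8809
20–39: 2621 × 0.971 = 2545
40–59: 17478 × 0.979 = 17111
60–79: 5091 × 0.979 = 4984
80+: 21930 × 0.943 + 8610 × 0.43 = 20680 + 3702 = 24382
End of period: [8809, 2545, 17111, 4984, 24382]
Period 3:
Births: 2545 × 0.504 = 1283
20–39: 8809 × 0.971 = 8554
40–59: 2545 × 0.979 = 2492
60–79: 17111 × 0.979 = 16752
80+: 4984 × 0.943 + 24382 × 0.43 = 4700 + 10484 = 15184
End of period: [1283, 8554, 2492, 16752, 15184]
Period 4:
Births: 8554 × 0.504 = 4311
20–39: 1283 × 0.971 = 1246
40–59: 8554 × 0.979 = 8374
60–79: 2492 × 0.979 = 2440
80+: 16752 × 0.943 + 15184 × 0.43 = 15797 + 6529 = 22326
End of period: [4311, 1246, 8374, 2440, 22326]

8374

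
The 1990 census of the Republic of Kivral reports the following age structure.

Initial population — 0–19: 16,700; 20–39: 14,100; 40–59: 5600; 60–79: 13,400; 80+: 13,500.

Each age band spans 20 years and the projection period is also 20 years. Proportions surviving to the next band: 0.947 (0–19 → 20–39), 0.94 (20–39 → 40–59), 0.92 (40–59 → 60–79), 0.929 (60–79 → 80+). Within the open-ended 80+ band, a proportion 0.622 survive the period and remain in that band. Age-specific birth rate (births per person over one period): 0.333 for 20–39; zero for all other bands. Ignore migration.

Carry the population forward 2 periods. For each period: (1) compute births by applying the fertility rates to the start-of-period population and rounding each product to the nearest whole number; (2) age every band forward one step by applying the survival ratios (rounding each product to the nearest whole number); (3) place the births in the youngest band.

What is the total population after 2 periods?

Let band 1 be 0–19 through band 5 = 80+.
Period 1.
Births: 14100 × 0.333 = 4695
Band 2: 16700 × 0.947 = 15815
Band 3: 14100 × 0.94 = 13254
Band 4: 5600 × 0.92 = 5152
Band 5: 13400 × 0.929 + 13500 × 0.622 = 12449 + 8397 = 20846
End of period: [4695, 15815, 13254, 5152, 20846]
Period 2.
Births: 15815 × 0.333 = 5266
Band 2: 4695 × 0.947 = 4446
Band 3: 15815 × 0.94 = 14866
Band 4: 13254 × 0.92 = 12194
Band 5: 5152 × 0.929 + 20846 × 0.622 = 4786 + 12966 = 17752
End of period: [5266, 4446, 14866, 12194, 17752]
Total after period 2: 5266 + 4446 + 14866 + 12194 + 17752 = 54524

54524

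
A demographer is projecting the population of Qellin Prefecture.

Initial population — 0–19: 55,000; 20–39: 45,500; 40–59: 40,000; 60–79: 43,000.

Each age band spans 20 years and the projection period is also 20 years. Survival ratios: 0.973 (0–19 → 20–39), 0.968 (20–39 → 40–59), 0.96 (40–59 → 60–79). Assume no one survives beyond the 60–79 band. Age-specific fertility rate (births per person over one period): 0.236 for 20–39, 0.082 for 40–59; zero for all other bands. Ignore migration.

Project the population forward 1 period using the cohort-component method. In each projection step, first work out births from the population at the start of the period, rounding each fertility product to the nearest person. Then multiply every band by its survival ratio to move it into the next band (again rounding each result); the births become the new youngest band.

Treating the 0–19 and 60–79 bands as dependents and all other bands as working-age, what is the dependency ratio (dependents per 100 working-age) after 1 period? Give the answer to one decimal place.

53.7

Let band 1 be 0–19 through band 4 = 60–79.
— Period 1 —
Births: 45500 × 0.236 = 10738 ; 40000 × 0.082 = 3280 → 14018
Band 2: 55000 × 0.973 = 53515
Band 3: 45500 × 0.968 = 44044
Band 4: 40000 × 0.96 = 38400
Population now: 0–19=14018, 20–39=53515, 40–59=44044, 60–79=38400
Dependents (band 0–19 + band 60–79) = 14018 + 38400 = 52418; working-age = 97559; ratio = 52418/97559 × 100 = 53.7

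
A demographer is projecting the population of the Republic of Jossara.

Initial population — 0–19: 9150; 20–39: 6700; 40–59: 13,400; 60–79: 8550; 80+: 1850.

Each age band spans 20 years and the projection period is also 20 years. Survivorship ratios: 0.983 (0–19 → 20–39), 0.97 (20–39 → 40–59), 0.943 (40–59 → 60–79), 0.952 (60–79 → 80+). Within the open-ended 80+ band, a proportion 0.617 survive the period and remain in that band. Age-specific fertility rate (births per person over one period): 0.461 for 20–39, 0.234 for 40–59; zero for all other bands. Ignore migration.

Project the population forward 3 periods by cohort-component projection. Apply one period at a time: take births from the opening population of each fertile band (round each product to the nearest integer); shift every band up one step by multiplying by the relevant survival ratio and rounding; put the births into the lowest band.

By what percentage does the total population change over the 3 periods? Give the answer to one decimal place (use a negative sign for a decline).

Call the bands 1 to 5, youngest first.
Period 1:
Births: 6700 * 0.461 = 3089, 13400 * 0.234 = 3136 → 6225
Band 2: 9150 * 0.983 = 8994
Band 3: 6700 * 0.97 = 6499
Band 4: 13400 * 0.943 = 12636
Band 5: 8550 * 0.952 + 1850 * 0.617 = 8140 + 1141 = 9281
Population now: 0–19=6225, 20–39=8994, 40–59=6499, 60–79=12636, 80+=9281
Period 2:
Births: 8994 * 0.461 = 4146, 6499 * 0.234 = 1521 → 5667
Band 2: 6225 * 0.983 = 6119
Band 3: 8994 * 0.97 = 8724
Band 4: 6499 * 0.943 = 6129
Band 5: 12636 * 0.952 + 9281 * 0.617 = 12029 + 5726 = 17755
Population now: 0–19=5667, 20–39=6119, 40–59=8724, 60–79=6129, 80+=17755
Period 3:
Births: 6119 * 0.461 = 2821, 8724 * 0.234 = 2041 → 4862
Band 2: 5667 * 0.983 = 5571
Band 3: 6119 * 0.97 = 5935
Band 4: 8724 * 0.943 = 8227
Band 5: 6129 * 0.952 + 17755 * 0.617 = 5835 + 10955 = 16790
Population now: 0–19=4862, 20–39=5571, 40–59=5935, 60–79=8227, 80+=16790
Total: 39650 → 41385; change = 1735; percentage change = 4.4%

4.4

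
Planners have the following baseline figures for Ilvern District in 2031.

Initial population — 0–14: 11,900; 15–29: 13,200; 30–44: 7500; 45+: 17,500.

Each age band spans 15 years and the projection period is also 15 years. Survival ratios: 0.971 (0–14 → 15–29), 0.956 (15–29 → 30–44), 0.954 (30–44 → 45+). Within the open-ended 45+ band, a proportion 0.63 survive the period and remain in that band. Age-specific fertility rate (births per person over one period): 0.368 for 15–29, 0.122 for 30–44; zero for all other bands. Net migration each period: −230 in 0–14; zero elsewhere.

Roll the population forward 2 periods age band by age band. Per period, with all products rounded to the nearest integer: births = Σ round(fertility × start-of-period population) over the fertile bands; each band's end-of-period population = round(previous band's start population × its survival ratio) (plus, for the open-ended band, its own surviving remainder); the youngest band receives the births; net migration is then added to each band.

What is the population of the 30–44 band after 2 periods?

[period 1]
Births: 13200 × 0.368 = 4858  |  7500 × 0.122 = 915 — total 5773
15–29: 11900 × 0.971 = 11555
30–44: 13200 × 0.956 = 12619
45+: 7500 × 0.954 + 17500 × 0.63 = 7155 + 11025 = 18180
Net migration: 0–14 − 230 → 5543
→ [5543, 11555, 12619, 18180]
[period 2]
Births: 11555 × 0.368 = 4252  |  12619 × 0.122 = 1540 — total 5792
15–29: 5543 × 0.971 = 5382
30–44: 11555 × 0.956 = 11047
45+: 12619 × 0.954 + 18180 × 0.63 = 12039 + 11453 = 23492
Net migration: 0–14 − 230 → 5562
→ [5562, 5382, 11047, 23492]

11047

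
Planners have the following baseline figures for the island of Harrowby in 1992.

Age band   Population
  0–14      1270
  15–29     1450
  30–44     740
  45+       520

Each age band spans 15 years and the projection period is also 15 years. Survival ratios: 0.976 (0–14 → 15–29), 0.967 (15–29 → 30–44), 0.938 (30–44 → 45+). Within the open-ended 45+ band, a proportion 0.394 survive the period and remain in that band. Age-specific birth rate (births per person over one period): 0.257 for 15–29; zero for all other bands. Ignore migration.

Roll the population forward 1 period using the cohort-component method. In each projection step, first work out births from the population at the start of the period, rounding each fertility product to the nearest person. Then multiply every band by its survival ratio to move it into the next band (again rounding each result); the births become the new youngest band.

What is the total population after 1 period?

Call the bands 1 to 4, youngest first.
— Period 1 —
Births: 1450 × 0.257 = 373
Band 2: 1270 × 0.976 = 1240
Band 3: 1450 × 0.967 = 1402
Band 4: 740 × 0.938 + 520 × 0.394 = 694 + 205 = 899
End of period: [373, 1240, 1402, 899]
Total after period 1: 373 + 1240 + 1402 + 899 = 3914

3914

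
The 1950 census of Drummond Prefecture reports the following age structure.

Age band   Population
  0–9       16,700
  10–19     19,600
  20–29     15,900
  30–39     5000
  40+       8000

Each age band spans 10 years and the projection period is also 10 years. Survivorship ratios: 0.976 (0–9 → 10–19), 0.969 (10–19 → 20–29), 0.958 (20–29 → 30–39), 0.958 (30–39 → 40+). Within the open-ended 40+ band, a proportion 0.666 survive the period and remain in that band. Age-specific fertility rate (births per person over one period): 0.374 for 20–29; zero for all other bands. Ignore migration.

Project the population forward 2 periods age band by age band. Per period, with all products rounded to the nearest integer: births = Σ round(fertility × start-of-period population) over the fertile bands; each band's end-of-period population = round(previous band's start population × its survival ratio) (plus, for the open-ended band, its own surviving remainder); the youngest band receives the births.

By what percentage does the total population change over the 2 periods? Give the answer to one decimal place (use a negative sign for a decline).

4.6

After projecting period 1:
Births: 15900 * 0.374 = 5947
10–19: 16700 * 0.976 = 16299
20–29: 19600 * 0.969 = 18992
30–39: 15900 * 0.958 = 15232
40+: 5000 * 0.958 + 8000 * 0.666 = 4790 + 5328 = 10118
Giving 5947 / 16299 / 18992 / 15232 / 10118.
After projecting period 2:
Births: 18992 * 0.374 = 7103
10–19: 5947 * 0.976 = 5804
20–29: 16299 * 0.969 = 15794
30–39: 18992 * 0.958 = 18194
40+: 15232 * 0.958 + 10118 * 0.666 = 14592 + 6739 = 21331
Giving 7103 / 5804 / 15794 / 18194 / 21331.
Total: 65200 → 68226; change = 3026; percentage change = 4.6%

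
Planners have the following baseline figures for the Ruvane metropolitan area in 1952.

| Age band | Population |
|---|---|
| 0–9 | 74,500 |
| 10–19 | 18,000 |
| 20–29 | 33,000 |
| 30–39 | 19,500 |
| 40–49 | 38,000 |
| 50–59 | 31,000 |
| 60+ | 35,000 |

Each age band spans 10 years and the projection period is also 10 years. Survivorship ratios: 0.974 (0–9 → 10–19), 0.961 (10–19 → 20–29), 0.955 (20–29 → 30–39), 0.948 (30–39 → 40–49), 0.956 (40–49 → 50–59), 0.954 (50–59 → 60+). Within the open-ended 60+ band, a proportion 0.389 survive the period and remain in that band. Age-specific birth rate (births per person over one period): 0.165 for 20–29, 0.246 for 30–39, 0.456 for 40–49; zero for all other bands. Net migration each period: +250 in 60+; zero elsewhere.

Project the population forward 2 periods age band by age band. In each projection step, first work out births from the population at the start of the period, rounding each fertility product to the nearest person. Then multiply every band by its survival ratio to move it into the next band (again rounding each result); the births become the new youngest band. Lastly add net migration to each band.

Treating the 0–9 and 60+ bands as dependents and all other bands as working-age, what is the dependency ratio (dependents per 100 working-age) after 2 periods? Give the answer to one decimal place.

44.1

After projecting period 1:
Births: 33000 × 0.165 = 5445  |  19500 × 0.246 = 4797  |  38000 × 0.456 = 17328 — total 27570
10–19: 74500 × 0.974 = 72563
20–29: 18000 × 0.961 = 17298
30–39: 33000 × 0.955 = 31515
40–49: 19500 × 0.948 = 18486
50–59: 38000 × 0.956 = 36328
60+: 31000 × 0.954 + 35000 × 0.389 = 29574 + 13615 = 43189
Net migration: 60+ + 250 → 43439
Giving 27570 / 72563 / 17298 / 31515 / 18486 / 36328 / 43439.
After projecting period 2:
Births: 17298 × 0.165 = 2854  |  31515 × 0.246 = 7753  |  18486 × 0.456 = 8430 — total 19037
10–19: 27570 × 0.974 = 26853
20–29: 72563 × 0.961 = 69733
30–39: 17298 × 0.955 = 16520
40–49: 31515 × 0.948 = 29876
50–59: 18486 × 0.956 = 17673
60+: 36328 × 0.954 + 43439 × 0.389 = 34657 + 16898 = 51555
Net migration: 60+ + 250 → 51805
Giving 19037 / 26853 / 69733 / 16520 / 29876 / 17673 / 51805.
Dependents (band 0–9 + band 60+) = 19037 + 51805 = 70842; working-age = 160655; ratio = 70842/160655 × 100 = 44.1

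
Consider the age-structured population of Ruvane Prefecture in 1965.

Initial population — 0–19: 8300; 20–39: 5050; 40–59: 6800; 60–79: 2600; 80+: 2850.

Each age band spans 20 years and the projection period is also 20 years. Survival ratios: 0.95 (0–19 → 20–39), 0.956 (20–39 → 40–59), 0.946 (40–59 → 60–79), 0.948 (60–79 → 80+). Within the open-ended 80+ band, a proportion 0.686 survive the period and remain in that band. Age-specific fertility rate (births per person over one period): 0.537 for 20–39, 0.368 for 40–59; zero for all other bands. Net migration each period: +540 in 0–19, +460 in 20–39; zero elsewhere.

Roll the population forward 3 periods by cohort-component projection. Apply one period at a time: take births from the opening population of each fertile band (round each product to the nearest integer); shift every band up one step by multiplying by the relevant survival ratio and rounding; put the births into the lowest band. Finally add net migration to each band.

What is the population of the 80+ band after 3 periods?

After projecting period 1:
Births: 5050 × 0.537 = 2712  |  6800 × 0.368 = 2502 — total 5214
20–39: 8300 × 0.95 = 7885
40–59: 5050 × 0.956 = 4828
60–79: 6800 × 0.946 = 6433
80+: 2600 × 0.948 + 2850 × 0.686 = 2465 + 1955 = 4420
Net migration: 0–19 + 540 → 5754; 20–39 + 460 → 8345
Giving 5754 / 8345 / 4828 / 6433 / 4420.
After projecting period 2:
Births: 8345 × 0.537 = 4481  |  4828 × 0.368 = 1777 — total 6258
20–39: 5754 × 0.95 = 5466
40–59: 8345 × 0.956 = 7978
60–79: 4828 × 0.946 = 4567
80+: 6433 × 0.948 + 4420 × 0.686 = 6098 + 3032 = 9130
Net migration: 0–19 + 540 → 6798; 20–39 + 460 → 5926
Giving 6798 / 5926 / 7978 / 4567 / 9130.
After projecting period 3:
Births: 5926 × 0.537 = 3182  |  7978 × 0.368 = 2936 — total 6118
20–39: 6798 × 0.95 = 6458
40–59: 5926 × 0.956 = 5665
60–79: 7978 × 0.946 = 7547
80+: 4567 × 0.948 + 9130 × 0.686 = 4330 + 6263 = 10593
Net migration: 0–19 + 540 → 6658; 20–39 + 460 → 6918
Giving 6658 / 6918 / 5665 / 7547 / 10593.

10593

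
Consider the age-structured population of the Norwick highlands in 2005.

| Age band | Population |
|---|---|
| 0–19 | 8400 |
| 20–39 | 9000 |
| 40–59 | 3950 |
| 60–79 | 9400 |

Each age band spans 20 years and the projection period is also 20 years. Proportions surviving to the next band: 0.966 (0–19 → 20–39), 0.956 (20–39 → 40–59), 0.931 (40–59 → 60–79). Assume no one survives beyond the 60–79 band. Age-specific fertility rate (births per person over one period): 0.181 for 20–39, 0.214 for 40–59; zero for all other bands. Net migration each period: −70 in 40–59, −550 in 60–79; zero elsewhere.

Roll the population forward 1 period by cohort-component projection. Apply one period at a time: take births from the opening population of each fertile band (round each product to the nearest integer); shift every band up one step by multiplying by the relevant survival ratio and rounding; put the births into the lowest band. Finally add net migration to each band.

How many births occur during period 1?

[period 1]
Births: 9000 * 0.181 = 1629 ; 3950 * 0.214 = 845 → 2474
20–39: 8400 * 0.966 = 8114
40–59: 9000 * 0.956 = 8604
60–79: 3950 * 0.931 = 3677
Net migration: 40–59 − 70 → 8534; 60–79 − 550 → 3127
→ [2474, 8114, 8534, 3127]

2474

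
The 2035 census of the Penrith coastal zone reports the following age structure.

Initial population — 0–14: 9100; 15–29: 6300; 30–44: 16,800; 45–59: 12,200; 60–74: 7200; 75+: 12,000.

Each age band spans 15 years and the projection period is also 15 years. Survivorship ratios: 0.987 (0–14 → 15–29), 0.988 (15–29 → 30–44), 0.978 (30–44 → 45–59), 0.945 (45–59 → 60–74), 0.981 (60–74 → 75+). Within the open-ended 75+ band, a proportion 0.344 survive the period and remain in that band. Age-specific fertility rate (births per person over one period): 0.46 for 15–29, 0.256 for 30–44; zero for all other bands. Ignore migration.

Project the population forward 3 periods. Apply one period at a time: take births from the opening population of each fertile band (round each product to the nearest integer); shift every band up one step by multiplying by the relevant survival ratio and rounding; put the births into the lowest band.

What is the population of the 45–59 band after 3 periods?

Call the bands 1 to 6, youngest first.
Period 1.
Births: 6300 × 0.46 = 2898 ; 16800 × 0.256 = 4301 — total 7199
Band 2: 9100 × 0.987 = 8982
Band 3: 6300 × 0.988 = 6224
Band 4: 16800 × 0.978 = 16430
Band 5: 12200 × 0.945 = 11529
Band 6: 7200 × 0.981 + 12000 × 0.344 = 7063 + 4128 = 11191
End of period: [7199, 8982, 6224, 16430, 11529, 11191]
Period 2.
Births: 8982 × 0.46 = 4132 ; 6224 × 0.256 = 1593 — total 5725
Band 2: 7199 × 0.987 = 7105
Band 3: 8982 × 0.988 = 8874
Band 4: 6224 × 0.978 = 6087
Band 5: 16430 × 0.945 = 15526
Band 6: 11529 × 0.981 + 11191 × 0.344 = 11310 + 3850 = 15160
End of period: [5725, 7105, 8874, 6087, 15526, 15160]
Period 3.
Births: 7105 × 0.46 = 3268 ; 8874 × 0.256 = 2272 — total 5540
Band 2: 5725 × 0.987 = 5651
Band 3: 7105 × 0.988 = 7020
Band 4: 8874 × 0.978 = 8679
Band 5: 6087 × 0.945 = 5752
Band 6: 15526 × 0.981 + 15160 × 0.344 = 15231 + 5215 = 20446
End of period: [5540, 5651, 7020, 8679, 5752, 20446]

8679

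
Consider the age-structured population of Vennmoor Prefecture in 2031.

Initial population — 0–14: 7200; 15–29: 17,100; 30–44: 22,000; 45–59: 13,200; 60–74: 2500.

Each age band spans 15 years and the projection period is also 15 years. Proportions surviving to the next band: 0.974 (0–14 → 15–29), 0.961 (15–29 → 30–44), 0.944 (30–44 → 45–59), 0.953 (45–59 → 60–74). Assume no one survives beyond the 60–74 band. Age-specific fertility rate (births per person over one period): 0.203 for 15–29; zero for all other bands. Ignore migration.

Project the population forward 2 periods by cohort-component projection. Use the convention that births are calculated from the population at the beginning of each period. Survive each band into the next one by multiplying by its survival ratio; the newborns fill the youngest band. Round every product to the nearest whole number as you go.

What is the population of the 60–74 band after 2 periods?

— Period 1 —
Births: 17100 × 0.203 = 3471
15–29: 7200 × 0.974 = 7013
30–44: 17100 × 0.961 = 16433
45–59: 22000 × 0.944 = 20768
60–74: 13200 × 0.953 = 12580
Population now: 0–14=3471, 15–29=7013, 30–44=16433, 45–59=20768, 60–74=12580
— Period 2 —
Births: 7013 × 0.203 = 1424
15–29: 3471 × 0.974 = 3381
30–44: 7013 × 0.961 = 6739
45–59: 16433 × 0.944 = 15513
60–74: 20768 × 0.953 = 19792
Population now: 0–14=1424, 15–29=3381, 30–44=6739, 45–59=15513, 60–74=19792

19792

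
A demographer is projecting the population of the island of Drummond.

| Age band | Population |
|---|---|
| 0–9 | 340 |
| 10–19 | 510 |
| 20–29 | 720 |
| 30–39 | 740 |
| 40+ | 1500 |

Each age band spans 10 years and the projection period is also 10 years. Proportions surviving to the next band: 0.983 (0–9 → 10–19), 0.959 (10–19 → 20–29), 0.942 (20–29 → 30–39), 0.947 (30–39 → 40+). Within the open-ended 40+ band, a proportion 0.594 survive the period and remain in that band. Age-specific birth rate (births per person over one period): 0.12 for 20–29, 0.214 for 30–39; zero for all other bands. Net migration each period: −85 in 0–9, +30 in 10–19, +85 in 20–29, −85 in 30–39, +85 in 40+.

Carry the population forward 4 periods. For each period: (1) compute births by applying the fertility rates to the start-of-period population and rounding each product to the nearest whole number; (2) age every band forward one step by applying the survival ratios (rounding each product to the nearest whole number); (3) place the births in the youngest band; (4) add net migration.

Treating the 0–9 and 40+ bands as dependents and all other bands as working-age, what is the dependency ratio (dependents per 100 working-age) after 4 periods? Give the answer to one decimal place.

— Period 1 —
Births: 720 × 0.12 = 86, 740 × 0.214 = 158 ⇒ total 244
10–19: 340 × 0.983 = 334
20–29: 510 × 0.959 = 489
30–39: 720 × 0.942 = 678
40+: 740 × 0.947 + 1500 × 0.594 = 701 + 891 = 1592
Net migration: 0–9 − 85 → 159; 10–19 + 30 → 364; 20–29 + 85 → 574; 30–39 − 85 → 593; 40+ + 85 → 1677
End of period: [159, 364, 574, 593, 1677]
— Period 2 —
Births: 574 × 0.12 = 69, 593 × 0.214 = 127 ⇒ total 196
10–19: 159 × 0.983 = 156
20–29: 364 × 0.959 = 349
30–39: 574 × 0.942 = 541
40+: 593 × 0.947 + 1677 × 0.594 = 562 + 996 = 1558
Net migration: 0–9 − 85 → 111; 10–19 + 30 → 186; 20–29 + 85 → 434; 30–39 − 85 → 456; 40+ + 85 → 1643
End of period: [111, 186, 434, 456, 1643]
— Period 3 —
Births: 434 × 0.12 = 52, 456 × 0.214 = 98 ⇒ total 150
10–19: 111 × 0.983 = 109
20–29: 186 × 0.959 = 178
30–39: 434 × 0.942 = 409
40+: 456 × 0.947 + 1643 × 0.594 = 432 + 976 = 1408
Net migration: 0–9 − 85 → 65; 10–19 + 30 → 139; 20–29 + 85 → 263; 30–39 − 85 → 324; 40+ + 85 → 1493
End of period: [65, 139, 263, 324, 1493]
— Period 4 —
Births: 263 × 0.12 = 32, 324 × 0.214 = 69 ⇒ total 101
10–19: 65 × 0.983 = 64
20–29: 139 × 0.959 = 133
30–39: 263 × 0.942 = 248
40+: 324 × 0.947 + 1493 × 0.594 = 307 + 887 = 1194
Net migration: 0–9 − 85 → 16; 10–19 + 30 → 94; 20–29 + 85 → 218; 30–39 − 85 → 163; 40+ + 85 → 1279
End of period: [16, 94, 218, 163, 1279]
Dependents (band 0–9 + band 40+) = 16 + 1279 = 1295; working-age = 475; ratio = 1295/475 × 100 = 272.6

272.6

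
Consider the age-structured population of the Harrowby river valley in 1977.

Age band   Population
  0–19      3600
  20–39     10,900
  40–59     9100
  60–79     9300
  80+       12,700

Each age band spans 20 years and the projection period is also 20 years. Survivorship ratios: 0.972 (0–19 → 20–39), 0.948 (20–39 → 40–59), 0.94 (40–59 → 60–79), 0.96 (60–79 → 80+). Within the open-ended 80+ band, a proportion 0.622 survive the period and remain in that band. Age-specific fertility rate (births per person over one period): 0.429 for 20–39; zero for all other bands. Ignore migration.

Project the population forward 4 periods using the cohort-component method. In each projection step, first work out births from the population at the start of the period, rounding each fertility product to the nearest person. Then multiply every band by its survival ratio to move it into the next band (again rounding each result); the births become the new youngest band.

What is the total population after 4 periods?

23973

[period 1]
Births: 10900 * 0.429 = 4676
20–39: 3600 * 0.972 = 3499
40–59: 10900 * 0.948 = 10333
60–79: 9100 * 0.94 = 8554
80+: 9300 * 0.96 + 12700 * 0.622 = 8928 + 7899 = 16827
Giving 4676 / 3499 / 10333 / 8554 / 16827.
[period 2]
Births: 3499 * 0.429 = 1501
20–39: 4676 * 0.972 = 4545
40–59: 3499 * 0.948 = 3317
60–79: 10333 * 0.94 = 9713
80+: 8554 * 0.96 + 16827 * 0.622 = 8212 + 10466 = 18678
Giving 1501 / 4545 / 3317 / 9713 / 18678.
[period 3]
Births: 4545 * 0.429 = 1950
20–39: 1501 * 0.972 = 1459
40–59: 4545 * 0.948 = 4309
60–79: 3317 * 0.94 = 3118
80+: 9713 * 0.96 + 18678 * 0.622 = 9324 + 11618 = 20942
Giving 1950 / 1459 / 4309 / 3118 / 20942.
[period 4]
Births: 1459 * 0.429 = 626
20–39: 1950 * 0.972 = 1895
40–59: 1459 * 0.948 = 1383
60–79: 4309 * 0.94 = 4050
80+: 3118 * 0.96 + 20942 * 0.622 = 2993 + 13026 = 16019
Giving 626 / 1895 / 1383 / 4050 / 16019.
Total after period 4: 626 + 1895 + 1383 + 4050 + 16019 = 23973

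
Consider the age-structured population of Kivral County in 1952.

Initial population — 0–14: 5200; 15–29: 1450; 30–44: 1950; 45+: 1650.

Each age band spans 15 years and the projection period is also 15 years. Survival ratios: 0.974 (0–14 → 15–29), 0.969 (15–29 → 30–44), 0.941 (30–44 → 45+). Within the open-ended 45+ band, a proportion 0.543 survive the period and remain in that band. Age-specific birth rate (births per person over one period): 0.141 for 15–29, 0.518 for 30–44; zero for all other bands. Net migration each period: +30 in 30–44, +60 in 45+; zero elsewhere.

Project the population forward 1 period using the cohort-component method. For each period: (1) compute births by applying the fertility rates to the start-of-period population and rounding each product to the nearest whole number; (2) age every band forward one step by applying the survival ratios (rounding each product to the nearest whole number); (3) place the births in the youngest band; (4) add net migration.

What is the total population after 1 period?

Let band 1 be 0–14 through band 4 = 45+.
Period 1.
Births: 1450 * 0.141 = 204  |  1950 * 0.518 = 1010 ⇒ total 1214
Band 2: 5200 * 0.974 = 5065
Band 3: 1450 * 0.969 = 1405
Band 4: 1950 * 0.941 + 1650 * 0.543 = 1835 + 896 = 2731
Net migration: Band 3 + 30 → 1435; Band 4 + 60 → 2791
Giving 1214 / 5065 / 1435 / 2791.
Total after period 1: 1214 + 5065 + 1435 + 2791 = 10505

10505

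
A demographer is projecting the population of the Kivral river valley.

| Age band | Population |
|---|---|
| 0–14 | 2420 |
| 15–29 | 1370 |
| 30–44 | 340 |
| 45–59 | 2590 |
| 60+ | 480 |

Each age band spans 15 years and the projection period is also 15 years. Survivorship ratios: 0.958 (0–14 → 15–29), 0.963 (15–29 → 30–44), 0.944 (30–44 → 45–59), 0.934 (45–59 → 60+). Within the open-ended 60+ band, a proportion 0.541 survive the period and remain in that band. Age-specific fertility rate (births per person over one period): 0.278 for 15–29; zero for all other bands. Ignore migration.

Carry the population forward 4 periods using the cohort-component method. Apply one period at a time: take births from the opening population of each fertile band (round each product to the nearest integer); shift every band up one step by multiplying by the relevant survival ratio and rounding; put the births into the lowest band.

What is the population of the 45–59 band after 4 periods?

After projecting period 1:
Births: 1370 × 0.278 = 381
15–29: 2420 × 0.958 = 2318
30–44: 1370 × 0.963 = 1319
45–59: 340 × 0.944 = 321
60+: 2590 × 0.934 + 480 × 0.541 = 2419 + 260 = 2679
→ [381, 2318, 1319, 321, 2679]
After projecting period 2:
Births: 2318 × 0.278 = 644
15–29: 381 × 0.958 = 365
30–44: 2318 × 0.963 = 2232
45–59: 1319 × 0.944 = 1245
60+: 321 × 0.934 + 2679 × 0.541 = 300 + 1449 = 1749
→ [644, 365, 2232, 1245, 1749]
After projecting period 3:
Births: 365 × 0.278 = 101
15–29: 644 × 0.958 = 617
30–44: 365 × 0.963 = 351
45–59: 2232 × 0.944 = 2107
60+: 1245 × 0.934 + 1749 × 0.541 = 1163 + 946 = 2109
→ [101, 617, 351, 2107, 2109]
After projecting period 4:
Births: 617 × 0.278 = 172
15–29: 101 × 0.958 = 97
30–44: 617 × 0.963 = 594
45–59: 351 × 0.944 = 331
60+: 2107 × 0.934 + 2109 × 0.541 = 1968 + 1141 = 3109
→ [172, 97, 594, 331, 3109]

331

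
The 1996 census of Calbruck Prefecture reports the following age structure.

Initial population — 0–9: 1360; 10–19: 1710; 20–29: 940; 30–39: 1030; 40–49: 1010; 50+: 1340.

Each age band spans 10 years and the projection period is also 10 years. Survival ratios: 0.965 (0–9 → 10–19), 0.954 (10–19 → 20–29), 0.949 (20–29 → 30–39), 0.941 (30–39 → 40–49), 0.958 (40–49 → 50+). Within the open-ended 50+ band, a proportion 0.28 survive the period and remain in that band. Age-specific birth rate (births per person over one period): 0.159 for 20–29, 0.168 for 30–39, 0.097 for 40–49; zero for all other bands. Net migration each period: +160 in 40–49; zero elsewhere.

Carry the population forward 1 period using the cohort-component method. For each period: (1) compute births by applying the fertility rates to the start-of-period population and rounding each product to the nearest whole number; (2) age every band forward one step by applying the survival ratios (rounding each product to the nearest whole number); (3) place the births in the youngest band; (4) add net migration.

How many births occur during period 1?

Let band 1 be 0–9 through band 6 = 50+.
Period 1:
Births: 940 * 0.159 = 149 ; 1030 * 0.168 = 173 ; 1010 * 0.097 = 98 → total 420
Band 2: 1360 * 0.965 = 1312
Band 3: 1710 * 0.954 = 1631
Band 4: 940 * 0.949 = 892
Band 5: 1030 * 0.941 = 969
Band 6: 1010 * 0.958 + 1340 * 0.28 = 968 + 375 = 1343
Net migration: Band 5 + 160 → 1129
Giving 420 / 1312 / 1631 / 892 / 1129 / 1343.

420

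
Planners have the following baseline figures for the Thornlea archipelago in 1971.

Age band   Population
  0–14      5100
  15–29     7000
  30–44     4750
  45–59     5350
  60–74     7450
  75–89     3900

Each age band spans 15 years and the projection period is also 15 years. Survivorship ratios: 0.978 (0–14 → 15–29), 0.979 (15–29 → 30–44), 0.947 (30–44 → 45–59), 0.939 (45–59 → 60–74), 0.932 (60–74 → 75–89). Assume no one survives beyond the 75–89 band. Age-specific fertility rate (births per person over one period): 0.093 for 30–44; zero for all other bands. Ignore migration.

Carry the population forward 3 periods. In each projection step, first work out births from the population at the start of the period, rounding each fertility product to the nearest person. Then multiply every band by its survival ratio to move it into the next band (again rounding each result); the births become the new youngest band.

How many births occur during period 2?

Call the bands 1 to 6, youngest first.
Period 1.
Births: 4750 × 0.093 = 442
Band 2: 5100 × 0.978 = 4988
Band 3: 7000 × 0.979 = 6853
Band 4: 4750 × 0.947 = 4498
Band 5: 5350 × 0.939 = 5024
Band 6: 7450 × 0.932 = 6943
Population now: 0–14=442, 15–29=4988, 30–44=6853, 45–59=4498, 60–74=5024, 75–89=6943
Period 2.
Births: 6853 × 0.093 = 637
Band 2: 442 × 0.978 = 432
Band 3: 4988 × 0.979 = 4883
Band 4: 6853 × 0.947 = 6490
Band 5: 4498 × 0.939 = 4224
Band 6: 5024 × 0.932 = 4682
Population now: 0–14=637, 15–29=432, 30–44=4883, 45–59=6490, 60–74=4224, 75–89=4682

637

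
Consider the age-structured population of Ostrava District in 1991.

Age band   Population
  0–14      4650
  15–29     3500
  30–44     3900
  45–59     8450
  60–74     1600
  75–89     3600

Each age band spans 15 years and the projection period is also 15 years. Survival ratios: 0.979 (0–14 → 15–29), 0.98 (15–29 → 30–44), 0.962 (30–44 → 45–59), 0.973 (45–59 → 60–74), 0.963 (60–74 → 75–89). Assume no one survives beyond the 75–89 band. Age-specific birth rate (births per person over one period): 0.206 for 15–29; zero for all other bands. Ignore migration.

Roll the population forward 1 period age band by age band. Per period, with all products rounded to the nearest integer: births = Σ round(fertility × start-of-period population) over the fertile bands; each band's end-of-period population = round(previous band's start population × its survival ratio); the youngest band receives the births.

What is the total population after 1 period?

[period 1]
Births: 3500 × 0.206 = 721
15–29: 4650 × 0.979 = 4552
30–44: 3500 × 0.98 = 3430
45–59: 3900 × 0.962 = 3752
60–74: 8450 × 0.973 = 8222
75–89: 1600 × 0.963 = 1541
End of period: [721, 4552, 3430, 3752, 8222, 1541]
Total after period 1: 721 + 4552 + 3430 + 3752 + 8222 + 1541 = 22218

22218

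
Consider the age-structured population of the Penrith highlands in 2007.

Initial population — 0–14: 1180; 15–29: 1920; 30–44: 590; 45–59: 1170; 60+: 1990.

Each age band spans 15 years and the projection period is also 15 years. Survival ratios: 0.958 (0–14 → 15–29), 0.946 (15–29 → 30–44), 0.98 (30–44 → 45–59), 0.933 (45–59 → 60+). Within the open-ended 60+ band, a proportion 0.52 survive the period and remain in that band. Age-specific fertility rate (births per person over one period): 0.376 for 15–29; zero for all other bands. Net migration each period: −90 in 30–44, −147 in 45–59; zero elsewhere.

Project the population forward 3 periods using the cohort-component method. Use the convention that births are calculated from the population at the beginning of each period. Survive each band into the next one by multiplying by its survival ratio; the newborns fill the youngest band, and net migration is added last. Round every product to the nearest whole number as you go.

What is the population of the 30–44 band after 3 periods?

565

Period 1.
Births: 1920 * 0.376 = 722
15–29: 1180 * 0.958 = 1130
30–44: 1920 * 0.946 = 1816
45–59: 590 * 0.98 = 578
60+: 1170 * 0.933 + 1990 * 0.52 = 1092 + 1035 = 2127
Net migration: 30–44 − 90 → 1726; 45–59 − 147 → 431
→ [722, 1130, 1726, 431, 2127]
Period 2.
Births: 1130 * 0.376 = 425
15–29: 722 * 0.958 = 692
30–44: 1130 * 0.946 = 1069
45–59: 1726 * 0.98 = 1691
60+: 431 * 0.933 + 2127 * 0.52 = 402 + 1106 = 1508
Net migration: 30–44 − 90 → 979; 45–59 − 147 → 1544
→ [425, 692, 979, 1544, 1508]
Period 3.
Births: 692 * 0.376 = 260
15–29: 425 * 0.958 = 407
30–44: 692 * 0.946 = 655
45–59: 979 * 0.98 = 959
60+: 1544 * 0.933 + 1508 * 0.52 = 1441 + 784 = 2225
Net migration: 30–44 − 90 → 565; 45–59 − 147 → 812
→ [260, 407, 565, 812, 2225]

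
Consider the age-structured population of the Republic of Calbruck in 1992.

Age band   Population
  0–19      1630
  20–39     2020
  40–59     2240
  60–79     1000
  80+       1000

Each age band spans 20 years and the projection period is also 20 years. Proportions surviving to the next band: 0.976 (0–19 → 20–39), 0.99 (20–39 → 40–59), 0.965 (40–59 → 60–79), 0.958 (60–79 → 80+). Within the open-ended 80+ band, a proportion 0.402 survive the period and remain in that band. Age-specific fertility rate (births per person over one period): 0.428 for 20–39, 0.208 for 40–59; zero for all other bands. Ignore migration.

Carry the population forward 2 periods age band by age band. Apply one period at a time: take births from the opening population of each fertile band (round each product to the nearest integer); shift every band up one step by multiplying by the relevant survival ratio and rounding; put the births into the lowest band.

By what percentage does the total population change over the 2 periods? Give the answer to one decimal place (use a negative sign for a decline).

Let group 1 be 0–19 through group 5 = 80+.
— Period 1 —
Births: 2020 × 0.428 = 865  |  2240 × 0.208 = 466 ⇒ total 1331
Group 2: 1630 × 0.976 = 1591
Group 3: 2020 × 0.99 = 2000
Group 4: 2240 × 0.965 = 2162
Group 5: 1000 × 0.958 + 1000 × 0.402 = 958 + 402 = 1360
→ [1331, 1591, 2000, 2162, 1360]
— Period 2 —
Births: 1591 × 0.428 = 681  |  2000 × 0.208 = 416 ⇒ total 1097
Group 2: 1331 × 0.976 = 1299
Group 3: 1591 × 0.99 = 1575
Group 4: 2000 × 0.965 = 1930
Group 5: 2162 × 0.958 + 1360 × 0.402 = 2071 + 547 = 2618
→ [1097, 1299, 1575, 1930, 2618]
Total: 7890 → 8519; change = 629; percentage change = 8.0%

8.0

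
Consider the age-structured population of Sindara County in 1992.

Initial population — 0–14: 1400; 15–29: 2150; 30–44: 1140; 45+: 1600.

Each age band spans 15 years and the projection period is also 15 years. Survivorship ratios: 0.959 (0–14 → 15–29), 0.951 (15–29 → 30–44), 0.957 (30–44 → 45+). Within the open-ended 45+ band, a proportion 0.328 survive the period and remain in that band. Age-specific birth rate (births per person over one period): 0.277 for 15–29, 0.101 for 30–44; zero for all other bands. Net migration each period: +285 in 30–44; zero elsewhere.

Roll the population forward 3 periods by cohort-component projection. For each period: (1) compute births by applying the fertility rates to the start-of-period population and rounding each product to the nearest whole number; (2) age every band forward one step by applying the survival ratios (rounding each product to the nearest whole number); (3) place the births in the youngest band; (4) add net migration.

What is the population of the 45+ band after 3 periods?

2400

Call the bands 1 to 4, youngest first.
Period 1:
Births: 2150 × 0.277 = 596 ; 1140 × 0.101 = 115 ⇒ total 711
Band 2: 1400 × 0.959 = 1343
Band 3: 2150 × 0.951 = 2045
Band 4: 1140 × 0.957 + 1600 × 0.328 = 1091 + 525 = 1616
Net migration: Band 3 + 285 → 2330
→ [711, 1343, 2330, 1616]
Period 2:
Births: 1343 × 0.277 = 372 ; 2330 × 0.101 = 235 ⇒ total 607
Band 2: 711 × 0.959 = 682
Band 3: 1343 × 0.951 = 1277
Band 4: 2330 × 0.957 + 1616 × 0.328 = 2230 + 530 = 2760
Net migration: Band 3 + 285 → 1562
→ [607, 682, 1562, 2760]
Period 3:
Births: 682 × 0.277 = 189 ; 1562 × 0.101 = 158 ⇒ total 347
Band 2: 607 × 0.959 = 582
Band 3: 682 × 0.951 = 649
Band 4: 1562 × 0.957 + 2760 × 0.328 = 1495 + 905 = 2400
Net migration: Band 3 + 285 → 934
→ [347, 582, 934, 2400]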